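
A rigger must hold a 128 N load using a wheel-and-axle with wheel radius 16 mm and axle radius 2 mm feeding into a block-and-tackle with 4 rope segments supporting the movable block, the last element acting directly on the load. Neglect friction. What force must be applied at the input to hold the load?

Wheel-and-axle MA = R/r = 16/2 = 8.
Block-and-tackle MA = number of supporting rope parts = 4.
Combined ideal MA = 8 × 4 = 32.
Effort = load / MA = 128 / 32 = 4 N.

4 N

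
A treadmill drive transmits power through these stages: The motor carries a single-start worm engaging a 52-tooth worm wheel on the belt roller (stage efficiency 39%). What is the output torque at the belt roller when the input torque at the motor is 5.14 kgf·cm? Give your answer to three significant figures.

worm 52/1 = 52 → τ = 5.14·52·0.39 = 104.24 kgf·cm

104 kgf·cm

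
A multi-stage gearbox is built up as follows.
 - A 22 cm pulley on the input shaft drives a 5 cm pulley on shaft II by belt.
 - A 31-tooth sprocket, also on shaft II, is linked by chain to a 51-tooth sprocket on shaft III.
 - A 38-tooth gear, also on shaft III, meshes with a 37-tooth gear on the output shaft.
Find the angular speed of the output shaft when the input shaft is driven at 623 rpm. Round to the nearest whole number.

1711 rpm

the input shaft → shaft II (belt, 5/22): 623 ÷ 0.22727 = 2741.2 rpm
shaft II → shaft III (chain, 51/31): 2741.2 ÷ 1.6452 = 1666.2 rpm
shaft III → the output shaft (gear mesh, 37/38): 1666.2 ÷ 0.97368 = 1711.3 rpm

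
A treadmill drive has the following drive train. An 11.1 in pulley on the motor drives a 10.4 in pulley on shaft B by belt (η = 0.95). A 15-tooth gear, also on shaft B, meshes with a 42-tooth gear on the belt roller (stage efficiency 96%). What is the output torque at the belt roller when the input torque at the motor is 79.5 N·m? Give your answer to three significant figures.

190 N·m

Belt: ratio = 10.4/11.1 = 0.93694; torque at shaft B = 79.5 × 0.93694 × 0.95 = 70.762 N·m.
Gear mesh: ratio = 42/15 = 2.8; torque at the belt roller = 70.762 × 2.8 × 0.96 = 190.21 N·m.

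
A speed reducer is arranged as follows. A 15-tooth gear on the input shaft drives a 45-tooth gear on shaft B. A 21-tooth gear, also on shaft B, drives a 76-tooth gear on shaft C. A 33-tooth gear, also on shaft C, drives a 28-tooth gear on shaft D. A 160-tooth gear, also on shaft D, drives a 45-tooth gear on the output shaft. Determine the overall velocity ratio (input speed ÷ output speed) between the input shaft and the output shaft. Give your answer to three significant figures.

Each stage contributes driven/driver: gear mesh 45/15 = 3, gear mesh 76/21 = 3.619, gear mesh 28/33 = 0.84848, gear mesh 45/160 = 0.28125.
Overall: 3 × 3.619 × 0.84848 × 0.28125 = 2.5909.

2.59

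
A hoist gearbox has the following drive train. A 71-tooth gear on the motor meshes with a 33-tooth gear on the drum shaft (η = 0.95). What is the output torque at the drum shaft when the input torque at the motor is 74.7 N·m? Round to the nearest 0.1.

33.0 N·m

Gear mesh: ratio = 33/71 = 0.46479; torque at the drum shaft = 74.7 × 0.46479 × 0.95 = 32.984 N·m.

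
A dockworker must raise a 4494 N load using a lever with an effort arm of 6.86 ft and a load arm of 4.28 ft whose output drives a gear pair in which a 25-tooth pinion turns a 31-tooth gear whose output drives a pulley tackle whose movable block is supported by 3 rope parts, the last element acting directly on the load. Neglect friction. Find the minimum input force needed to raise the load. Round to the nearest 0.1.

Lever MA = effort arm / load arm = 6.86/4.28 = 1.6028.
Gear pair MA = 31/25 = 1.24.
Block-and-tackle MA = number of supporting rope parts = 3.
Combined ideal MA = 1.6028 × 1.24 × 3 = 5.9624.
Effort = load / MA = 4494 / 5.9624 = 753.72 N.

753.7 N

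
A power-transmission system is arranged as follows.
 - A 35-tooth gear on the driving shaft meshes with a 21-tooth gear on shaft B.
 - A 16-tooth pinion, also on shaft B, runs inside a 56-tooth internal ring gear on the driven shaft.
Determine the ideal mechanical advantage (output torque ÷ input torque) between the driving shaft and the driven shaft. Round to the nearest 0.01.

2.10

Each stage contributes driven/driver: gear mesh 21/35 = 0.6, internal gear 56/16 = 3.5.
Overall: 0.6 × 3.5 = 2.1.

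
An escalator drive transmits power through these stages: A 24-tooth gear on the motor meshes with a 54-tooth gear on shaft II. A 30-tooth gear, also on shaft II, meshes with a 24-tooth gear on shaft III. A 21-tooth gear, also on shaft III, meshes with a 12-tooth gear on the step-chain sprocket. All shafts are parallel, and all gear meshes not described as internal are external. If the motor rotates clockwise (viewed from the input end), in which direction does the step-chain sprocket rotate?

counterclockwise

the motor → shaft II: external mesh, 1 reversal → CCW.
shaft II → shaft III: external mesh, 1 reversal → CW.
shaft III → the step-chain sprocket: external mesh, 1 reversal → CCW.
3 reversals in total — an odd number — so the step-chain sprocket turns opposite to the motor.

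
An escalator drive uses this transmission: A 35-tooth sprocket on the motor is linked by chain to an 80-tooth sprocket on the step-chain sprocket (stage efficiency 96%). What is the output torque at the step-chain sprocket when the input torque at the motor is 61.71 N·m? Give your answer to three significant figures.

135 N·m

Chain: ratio = 80/35 = 2.2857; torque at the step-chain sprocket = 61.71 × 2.2857 × 0.96 = 135.41 N·m.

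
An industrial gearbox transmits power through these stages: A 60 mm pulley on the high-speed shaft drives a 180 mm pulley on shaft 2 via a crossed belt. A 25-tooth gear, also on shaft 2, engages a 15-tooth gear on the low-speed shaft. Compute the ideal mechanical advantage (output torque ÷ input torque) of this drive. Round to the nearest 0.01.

Each stage contributes driven/driver: belt 180/60 = 3, gear mesh 15/25 = 0.6.
Overall: 3 × 0.6 = 1.8.

1.80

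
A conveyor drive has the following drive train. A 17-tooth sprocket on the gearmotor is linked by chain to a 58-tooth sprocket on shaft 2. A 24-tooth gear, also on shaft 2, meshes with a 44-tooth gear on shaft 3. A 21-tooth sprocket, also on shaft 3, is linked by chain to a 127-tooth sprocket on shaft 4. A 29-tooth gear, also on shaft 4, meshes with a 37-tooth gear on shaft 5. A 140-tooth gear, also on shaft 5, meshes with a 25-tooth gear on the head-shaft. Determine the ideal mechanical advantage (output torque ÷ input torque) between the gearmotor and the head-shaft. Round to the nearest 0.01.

Each stage contributes driven/driver: chain 58/17 = 3.4118, gear mesh 44/24 = 1.8333, chain 127/21 = 6.0476, gear mesh 37/29 = 1.2759, gear mesh 25/140 = 0.17857.
Overall: 3.4118 × 1.8333 × 6.0476 × 1.2759 × 0.17857 = 8.6183.

8.62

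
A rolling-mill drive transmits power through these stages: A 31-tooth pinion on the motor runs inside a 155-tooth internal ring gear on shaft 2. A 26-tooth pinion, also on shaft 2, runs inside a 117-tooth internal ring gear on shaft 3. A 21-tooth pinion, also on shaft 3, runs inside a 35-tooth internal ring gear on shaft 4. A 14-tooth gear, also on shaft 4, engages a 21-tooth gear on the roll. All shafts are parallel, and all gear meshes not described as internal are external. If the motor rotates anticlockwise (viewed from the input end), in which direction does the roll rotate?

clockwise

the motor → shaft 2: internal mesh, same direction → CCW.
shaft 2 → shaft 3: internal mesh, same direction → CCW.
shaft 3 → shaft 4: internal mesh, same direction → CCW.
shaft 4 → the roll: external mesh, 1 reversal → CW.
1 reversal in total — an odd number — so the roll turns opposite to the motor.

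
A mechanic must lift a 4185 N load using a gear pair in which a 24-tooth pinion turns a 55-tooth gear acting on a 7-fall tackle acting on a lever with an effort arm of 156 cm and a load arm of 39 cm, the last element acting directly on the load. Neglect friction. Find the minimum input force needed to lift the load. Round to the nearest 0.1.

Gear pair MA = 55/24 = 2.2917.
Block-and-tackle MA = number of supporting rope parts = 7.
Lever MA = effort arm / load arm = 156/39 = 4.
Combined ideal MA = 2.2917 × 7 × 4 = 64.167.
Effort = load / MA = 4185 / 64.167 = 65.221 N.

65.2 N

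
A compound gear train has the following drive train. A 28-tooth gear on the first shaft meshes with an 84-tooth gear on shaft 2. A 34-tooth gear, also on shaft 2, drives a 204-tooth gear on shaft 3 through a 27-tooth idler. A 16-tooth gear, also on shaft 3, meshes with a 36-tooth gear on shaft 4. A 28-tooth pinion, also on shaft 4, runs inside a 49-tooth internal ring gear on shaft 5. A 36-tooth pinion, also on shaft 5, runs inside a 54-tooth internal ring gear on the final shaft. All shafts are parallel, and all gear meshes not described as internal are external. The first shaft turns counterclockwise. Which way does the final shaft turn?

counterclockwise

the first shaft → shaft 2: external mesh, 1 reversal → CW.
shaft 2 → shaft 3: driver → idler → driven is 2 external meshes, 2 reversals → CW.
shaft 3 → shaft 4: external mesh, 1 reversal → CCW.
shaft 4 → shaft 5: internal mesh, same direction → CCW.
shaft 5 → the final shaft: internal mesh, same direction → CCW.
4 reversals in total — an even number — so the final shaft turns the same way as the first shaft.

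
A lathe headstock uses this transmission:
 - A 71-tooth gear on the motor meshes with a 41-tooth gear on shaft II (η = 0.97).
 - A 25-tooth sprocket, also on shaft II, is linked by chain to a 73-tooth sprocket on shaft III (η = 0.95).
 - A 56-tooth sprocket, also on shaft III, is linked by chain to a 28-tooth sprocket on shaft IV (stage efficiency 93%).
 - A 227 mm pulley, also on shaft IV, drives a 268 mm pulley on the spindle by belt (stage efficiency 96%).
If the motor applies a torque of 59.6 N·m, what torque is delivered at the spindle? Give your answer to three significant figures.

Gear mesh: ratio = 41/71 = 0.57746; torque at shaft II = 59.6 × 0.57746 × 0.97 = 33.384 N·m.
Chain: ratio = 73/25 = 2.92; torque at shaft III = 33.384 × 2.92 × 0.95 = 92.608 N·m.
Chain: ratio = 28/56 = 0.5; torque at shaft IV = 92.608 × 0.5 × 0.93 = 43.063 N·m.
Belt: ratio = 268/227 = 1.1806; torque at the spindle = 43.063 × 1.1806 × 0.96 = 48.807 N·m.

48.8 N·m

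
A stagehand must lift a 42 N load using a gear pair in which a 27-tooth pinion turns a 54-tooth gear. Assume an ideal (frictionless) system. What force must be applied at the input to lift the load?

Gear pair MA = 54/27 = 2.
Effort = load / MA = 42 / 2 = 21 N.

21 N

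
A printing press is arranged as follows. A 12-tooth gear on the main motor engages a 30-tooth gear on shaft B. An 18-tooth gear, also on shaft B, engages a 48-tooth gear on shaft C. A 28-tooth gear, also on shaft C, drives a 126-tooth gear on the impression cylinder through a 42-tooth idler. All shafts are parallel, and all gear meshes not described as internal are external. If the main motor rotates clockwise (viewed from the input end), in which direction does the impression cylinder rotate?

clockwise

the main motor → shaft B: external mesh, 1 reversal → CCW.
shaft B → shaft C: external mesh, 1 reversal → CW.
shaft C → the impression cylinder: driver → idler → driven is 2 external meshes, 2 reversals → CW.
4 reversals in total — an even number — so the impression cylinder turns the same way as the main motor.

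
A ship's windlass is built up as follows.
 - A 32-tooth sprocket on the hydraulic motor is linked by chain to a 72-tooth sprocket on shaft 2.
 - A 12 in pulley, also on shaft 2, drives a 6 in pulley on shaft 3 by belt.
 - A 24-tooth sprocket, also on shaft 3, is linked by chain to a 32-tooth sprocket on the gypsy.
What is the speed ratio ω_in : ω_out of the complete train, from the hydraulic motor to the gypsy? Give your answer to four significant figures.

Each stage contributes driven/driver: chain 72/32 = 2.25, belt 6/12 = 0.5, chain 32/24 = 1.3333.
Overall: 2.25 × 0.5 × 1.3333 = 1.5.

1.500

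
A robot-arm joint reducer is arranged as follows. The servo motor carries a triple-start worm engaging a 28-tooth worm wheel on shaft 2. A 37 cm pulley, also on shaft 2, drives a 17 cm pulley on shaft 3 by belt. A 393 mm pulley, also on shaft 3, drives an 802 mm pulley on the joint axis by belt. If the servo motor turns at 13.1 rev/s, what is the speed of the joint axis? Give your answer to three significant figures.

1.50 rev/s

the servo motor → shaft 2 (worm, 28/3): 13.1 ÷ 9.3333 = 1.4036 rev/s
shaft 2 → shaft 3 (belt, 17/37): 1.4036 ÷ 0.45946 = 3.0548 rev/s
shaft 3 → the joint axis (belt, 802/393): 3.0548 ÷ 2.0407 = 1.4969 rev/s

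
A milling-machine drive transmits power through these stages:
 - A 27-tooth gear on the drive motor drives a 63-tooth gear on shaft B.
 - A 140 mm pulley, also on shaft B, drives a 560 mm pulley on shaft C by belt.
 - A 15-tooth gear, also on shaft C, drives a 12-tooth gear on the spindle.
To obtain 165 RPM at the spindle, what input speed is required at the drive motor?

1232 RPM

Overall ratio R = 2.3333 × 4 × 0.8 = 7.4667.
Required input speed = output speed × R = 165 × 7.4667 = 1232 RPM.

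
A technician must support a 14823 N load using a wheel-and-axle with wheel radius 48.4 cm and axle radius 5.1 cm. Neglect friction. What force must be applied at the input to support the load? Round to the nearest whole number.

1562 N

Wheel-and-axle MA = R/r = 48.4/5.1 = 9.4902.
Effort = load / MA = 14823 / 9.4902 = 1561.9 N.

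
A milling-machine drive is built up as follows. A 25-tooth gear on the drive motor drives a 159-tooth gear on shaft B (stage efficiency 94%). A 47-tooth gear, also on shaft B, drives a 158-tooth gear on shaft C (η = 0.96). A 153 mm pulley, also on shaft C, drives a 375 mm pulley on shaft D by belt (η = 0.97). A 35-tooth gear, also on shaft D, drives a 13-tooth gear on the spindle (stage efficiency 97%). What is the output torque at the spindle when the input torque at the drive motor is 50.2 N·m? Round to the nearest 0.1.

After the gear mesh (159/25): 50.2 × 6.36 × 0.94 = 300.12 N·m
After the gear mesh (158/47): 300.12 × 3.3617 × 0.96 = 968.54 N·m
After the belt (375/153): 968.54 × 2.451 × 0.97 = 2302.7 N·m
After the gear mesh (13/35): 2302.7 × 0.37143 × 0.97 = 829.62 N·m

829.6 N·m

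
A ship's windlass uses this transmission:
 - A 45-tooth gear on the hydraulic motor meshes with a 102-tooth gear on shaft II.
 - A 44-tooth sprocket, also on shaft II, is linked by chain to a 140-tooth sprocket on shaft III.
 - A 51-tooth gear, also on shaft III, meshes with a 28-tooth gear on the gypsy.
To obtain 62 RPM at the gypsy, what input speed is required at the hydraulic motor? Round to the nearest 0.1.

Overall ratio R = 2.2667 × 3.1818 × 0.54902 = 3.9596.
Required input speed = output speed × R = 62 × 3.9596 = 245.49 RPM.

245.5 RPM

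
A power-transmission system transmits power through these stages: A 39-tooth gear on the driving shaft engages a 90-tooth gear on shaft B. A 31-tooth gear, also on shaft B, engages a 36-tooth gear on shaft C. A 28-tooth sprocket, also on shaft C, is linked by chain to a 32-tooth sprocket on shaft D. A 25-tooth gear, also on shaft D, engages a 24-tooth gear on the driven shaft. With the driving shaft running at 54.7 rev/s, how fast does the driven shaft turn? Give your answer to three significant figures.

Gear mesh: ratio = 90/39 = 2.3077, so shaft B turns at 54.7 / 2.3077 = 23.703 rev/s.
Gear mesh: ratio = 36/31 = 1.1613, so shaft C turns at 23.703 / 1.1613 = 20.411 rev/s.
Chain: ratio = 32/28 = 1.1429, so shaft D turns at 20.411 / 1.1429 = 17.86 rev/s.
Gear mesh: ratio = 24/25 = 0.96, so the driven shaft turns at 17.86 / 0.96 = 18.604 rev/s.

18.6 rev/s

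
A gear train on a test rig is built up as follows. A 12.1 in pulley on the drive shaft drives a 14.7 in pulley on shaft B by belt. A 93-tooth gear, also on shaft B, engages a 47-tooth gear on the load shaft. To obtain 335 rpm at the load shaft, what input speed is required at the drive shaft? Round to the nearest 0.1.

205.7 rpm

Overall ratio R = 1.2149 × 0.50538 = 0.61397.
Required input speed = output speed × R = 335 × 0.61397 = 205.68 rpm.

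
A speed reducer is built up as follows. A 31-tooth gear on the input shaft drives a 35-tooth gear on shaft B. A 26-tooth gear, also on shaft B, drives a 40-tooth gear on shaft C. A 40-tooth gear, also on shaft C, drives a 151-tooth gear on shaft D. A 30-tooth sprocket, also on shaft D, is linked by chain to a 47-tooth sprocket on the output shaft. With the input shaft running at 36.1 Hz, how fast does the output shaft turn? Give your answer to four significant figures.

3.514 Hz

Gear mesh: ratio = 35/31 = 1.129, so shaft B turns at 36.1 / 1.129 = 31.974 Hz.
Gear mesh: ratio = 40/26 = 1.5385, so shaft C turns at 31.974 / 1.5385 = 20.783 Hz.
Gear mesh: ratio = 151/40 = 3.775, so shaft D turns at 20.783 / 3.775 = 5.5055 Hz.
Chain: ratio = 47/30 = 1.5667, so the output shaft turns at 5.5055 / 1.5667 = 3.5142 Hz.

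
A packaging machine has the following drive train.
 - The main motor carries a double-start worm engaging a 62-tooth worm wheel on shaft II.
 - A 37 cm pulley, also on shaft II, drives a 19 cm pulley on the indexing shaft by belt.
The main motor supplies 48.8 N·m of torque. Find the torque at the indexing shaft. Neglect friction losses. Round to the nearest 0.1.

After the worm (62/2): 48.8 × 31 = 1512.8 N·m
After the belt (19/37): 1512.8 × 0.51351 = 776.84 N·m

776.8 N·m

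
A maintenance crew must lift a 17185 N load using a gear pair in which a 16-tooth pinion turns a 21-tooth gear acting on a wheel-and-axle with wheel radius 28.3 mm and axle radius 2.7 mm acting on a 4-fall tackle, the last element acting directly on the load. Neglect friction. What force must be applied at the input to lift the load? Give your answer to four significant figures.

Gear pair MA = 21/16 = 1.3125.
Wheel-and-axle MA = R/r = 28.3/2.7 = 10.481.
Block-and-tackle MA = number of supporting rope parts = 4.
Combined ideal MA = 1.3125 × 10.481 × 4 = 55.028.
Effort = load / MA = 17185 / 55.028 = 312.3 N.

312.3 N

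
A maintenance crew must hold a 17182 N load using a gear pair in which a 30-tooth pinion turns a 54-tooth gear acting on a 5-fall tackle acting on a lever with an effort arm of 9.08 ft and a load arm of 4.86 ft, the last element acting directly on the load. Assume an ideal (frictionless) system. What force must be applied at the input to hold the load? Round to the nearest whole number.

Gear pair MA = 54/30 = 1.8.
Block-and-tackle MA = number of supporting rope parts = 5.
Lever MA = effort arm / load arm = 9.08/4.86 = 1.8683.
Combined ideal MA = 1.8 × 5 × 1.8683 = 16.815.
Effort = load / MA = 17182 / 16.815 = 1021.8 N.

1022 N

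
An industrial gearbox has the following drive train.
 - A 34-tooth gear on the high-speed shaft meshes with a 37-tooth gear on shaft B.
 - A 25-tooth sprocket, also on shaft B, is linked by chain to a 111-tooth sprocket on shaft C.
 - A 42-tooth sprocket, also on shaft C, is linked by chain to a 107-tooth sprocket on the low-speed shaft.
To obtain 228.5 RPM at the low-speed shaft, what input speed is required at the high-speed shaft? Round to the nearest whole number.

Overall ratio R = 1.0882 × 4.44 × 2.5476 = 12.309.
Required input speed = output speed × R = 228.5 × 12.309 = 2812.7 RPM.

2813 RPM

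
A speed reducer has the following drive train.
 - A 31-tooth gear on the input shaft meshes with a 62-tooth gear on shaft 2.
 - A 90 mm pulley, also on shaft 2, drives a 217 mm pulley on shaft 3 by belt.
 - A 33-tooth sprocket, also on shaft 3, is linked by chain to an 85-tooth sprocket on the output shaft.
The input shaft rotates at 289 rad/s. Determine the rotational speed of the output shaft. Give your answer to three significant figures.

23.3 rad/s

the input shaft → shaft 2 (gear mesh, 62/31): 289 ÷ 2 = 144.5 rad/s
shaft 2 → shaft 3 (belt, 217/90): 144.5 ÷ 2.4111 = 59.931 rad/s
shaft 3 → the output shaft (chain, 85/33): 59.931 ÷ 2.5758 = 23.267 rad/s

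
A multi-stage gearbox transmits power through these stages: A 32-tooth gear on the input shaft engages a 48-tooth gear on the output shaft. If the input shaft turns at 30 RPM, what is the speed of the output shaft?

Gear mesh: ratio = 48/32 = 1.5, so the output shaft turns at 30 / 1.5 = 20 RPM.

20 RPM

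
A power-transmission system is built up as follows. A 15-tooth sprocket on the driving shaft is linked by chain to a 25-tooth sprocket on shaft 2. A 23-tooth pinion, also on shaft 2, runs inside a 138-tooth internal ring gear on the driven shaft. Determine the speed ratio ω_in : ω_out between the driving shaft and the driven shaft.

10

Each stage contributes driven/driver: chain 25/15 = 1.6667, internal gear 138/23 = 6.
Overall: 1.6667 × 6 = 10.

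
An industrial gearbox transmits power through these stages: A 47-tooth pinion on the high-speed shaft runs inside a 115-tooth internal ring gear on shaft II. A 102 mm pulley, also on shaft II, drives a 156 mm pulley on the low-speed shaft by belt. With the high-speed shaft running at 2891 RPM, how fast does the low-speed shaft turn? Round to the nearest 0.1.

Internal gear: ratio = 115/47 = 2.4468, so shaft II turns at 2891 / 2.4468 = 1181.5 RPM.
Belt: ratio = 156/102 = 1.5294, so the low-speed shaft turns at 1181.5 / 1.5294 = 772.54 RPM.

772.5 RPM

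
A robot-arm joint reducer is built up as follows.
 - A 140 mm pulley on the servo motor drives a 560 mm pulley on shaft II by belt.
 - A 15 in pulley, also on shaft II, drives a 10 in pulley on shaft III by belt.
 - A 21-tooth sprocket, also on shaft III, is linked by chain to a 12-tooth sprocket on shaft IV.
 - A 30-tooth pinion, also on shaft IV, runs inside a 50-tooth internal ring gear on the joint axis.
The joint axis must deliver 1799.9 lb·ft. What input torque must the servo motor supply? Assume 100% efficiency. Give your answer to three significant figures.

Overall ratio R = 4 × 0.66667 × 0.57143 × 1.6667 = 2.5397.
Input torque = output torque / R = 1799.9 / 2.5397 = 708.71 lb·ft.

709 lb·ft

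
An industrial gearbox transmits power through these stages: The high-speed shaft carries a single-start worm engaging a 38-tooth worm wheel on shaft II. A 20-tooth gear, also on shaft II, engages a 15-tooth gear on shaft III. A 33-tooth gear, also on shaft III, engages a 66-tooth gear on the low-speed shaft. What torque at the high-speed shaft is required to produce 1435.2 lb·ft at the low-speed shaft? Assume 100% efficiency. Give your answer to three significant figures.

25.2 lb·ft

Overall ratio R = 38 × 0.75 × 2 = 57.
Input torque = output torque / R = 1435.2 / 57 = 25.179 lb·ft.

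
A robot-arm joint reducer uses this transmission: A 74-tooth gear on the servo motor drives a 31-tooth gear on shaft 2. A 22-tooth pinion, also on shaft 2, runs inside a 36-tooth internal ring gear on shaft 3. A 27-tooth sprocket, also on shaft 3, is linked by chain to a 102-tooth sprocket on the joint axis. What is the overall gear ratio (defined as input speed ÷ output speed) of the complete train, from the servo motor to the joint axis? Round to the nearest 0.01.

Each stage contributes driven/driver: gear mesh 31/74 = 0.41892, internal gear 36/22 = 1.6364, chain 102/27 = 3.7778.
Overall: 0.41892 × 1.6364 × 3.7778 = 2.5897.

2.59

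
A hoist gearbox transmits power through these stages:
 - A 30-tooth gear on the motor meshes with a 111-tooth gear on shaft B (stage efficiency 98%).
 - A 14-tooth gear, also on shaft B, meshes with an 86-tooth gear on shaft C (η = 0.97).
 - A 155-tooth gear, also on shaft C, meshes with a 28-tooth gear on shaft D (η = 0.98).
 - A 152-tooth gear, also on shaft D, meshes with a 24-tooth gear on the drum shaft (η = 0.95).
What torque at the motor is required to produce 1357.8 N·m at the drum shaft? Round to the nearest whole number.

Overall ratio R = 3.7 × 6.1429 × 0.18065 × 0.15789 = 0.64829; overall efficiency η = 0.98 × 0.97 × 0.98 × 0.95 = 0.8850.
Input torque = output torque / (R × η) = 1357.8 / (0.64829 × 0.8850) = 2366.6 N·m.

2367 N·m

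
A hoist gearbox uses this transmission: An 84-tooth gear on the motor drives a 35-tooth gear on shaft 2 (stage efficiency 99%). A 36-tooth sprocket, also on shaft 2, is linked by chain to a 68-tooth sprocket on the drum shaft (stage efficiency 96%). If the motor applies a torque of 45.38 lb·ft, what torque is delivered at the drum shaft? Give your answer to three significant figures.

gear mesh 35/84 = 0.41667 → τ = 45.38·0.41667·0.99 = 18.719 lb·ft
chain 68/36 = 1.8889 → τ = 18.719·1.8889·0.96 = 33.944 lb·ft

33.9 lb·ft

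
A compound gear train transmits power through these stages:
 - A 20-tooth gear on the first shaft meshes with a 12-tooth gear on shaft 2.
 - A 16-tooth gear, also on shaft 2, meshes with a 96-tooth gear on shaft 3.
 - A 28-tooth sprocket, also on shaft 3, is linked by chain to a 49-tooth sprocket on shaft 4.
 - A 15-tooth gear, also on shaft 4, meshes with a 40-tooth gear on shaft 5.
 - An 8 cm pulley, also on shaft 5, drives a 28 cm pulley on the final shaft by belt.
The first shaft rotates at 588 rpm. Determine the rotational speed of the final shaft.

the first shaft → shaft 2 (gear mesh, 12/20): 588 ÷ 0.6 = 980 rpm
shaft 2 → shaft 3 (gear mesh, 96/16): 980 ÷ 6 = 163.33 rpm
shaft 3 → shaft 4 (chain, 49/28): 163.33 ÷ 1.75 = 93.333 rpm
shaft 4 → shaft 5 (gear mesh, 40/15): 93.333 ÷ 2.6667 = 35 rpm
shaft 5 → the final shaft (belt, 28/8): 35 ÷ 3.5 = 10 rpm

10 rpm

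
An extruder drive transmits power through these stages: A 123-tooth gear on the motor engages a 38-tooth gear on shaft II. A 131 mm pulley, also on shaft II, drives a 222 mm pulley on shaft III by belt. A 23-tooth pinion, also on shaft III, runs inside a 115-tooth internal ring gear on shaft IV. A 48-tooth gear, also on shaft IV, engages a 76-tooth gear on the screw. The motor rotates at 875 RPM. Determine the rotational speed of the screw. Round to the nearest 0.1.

the motor → shaft II (gear mesh, 38/123): 875 ÷ 0.30894 = 2832.2 RPM
shaft II → shaft III (belt, 222/131): 2832.2 ÷ 1.6947 = 1671.3 RPM
shaft III → shaft IV (internal gear, 115/23): 1671.3 ÷ 5 = 334.25 RPM
shaft IV → the screw (gear mesh, 76/48): 334.25 ÷ 1.5833 = 211.11 RPM

211.1 RPM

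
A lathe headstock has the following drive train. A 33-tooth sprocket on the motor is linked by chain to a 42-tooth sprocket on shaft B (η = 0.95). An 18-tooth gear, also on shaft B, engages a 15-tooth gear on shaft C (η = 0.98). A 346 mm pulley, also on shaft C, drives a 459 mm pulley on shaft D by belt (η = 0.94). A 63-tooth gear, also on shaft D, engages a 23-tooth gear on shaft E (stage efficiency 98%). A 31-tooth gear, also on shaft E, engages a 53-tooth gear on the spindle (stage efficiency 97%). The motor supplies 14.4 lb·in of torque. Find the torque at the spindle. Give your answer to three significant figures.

10.5 lb·in

After the chain (42/33): 14.4 × 1.2727 × 0.95 = 17.411 lb·in
After the gear mesh (15/18): 17.411 × 0.83333 × 0.98 = 14.219 lb·in
After the belt (459/346): 14.219 × 1.3266 × 0.94 = 17.731 lb·in
After the gear mesh (23/63): 17.731 × 0.36508 × 0.98 = 6.3437 lb·in
After the gear mesh (53/31): 6.3437 × 1.7097 × 0.97 = 10.52 lb·in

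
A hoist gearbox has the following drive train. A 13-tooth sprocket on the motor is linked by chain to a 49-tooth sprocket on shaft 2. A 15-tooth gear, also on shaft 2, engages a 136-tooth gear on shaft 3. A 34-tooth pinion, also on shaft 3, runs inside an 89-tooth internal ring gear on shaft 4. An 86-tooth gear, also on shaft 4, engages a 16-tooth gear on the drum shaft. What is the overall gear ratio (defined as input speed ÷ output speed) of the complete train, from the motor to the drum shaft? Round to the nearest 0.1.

Each stage contributes driven/driver: chain 49/13 = 3.7692, gear mesh 136/15 = 9.0667, internal gear 89/34 = 2.6176, gear mesh 16/86 = 0.18605.
Overall: 3.7692 × 9.0667 × 2.6176 × 0.18605 = 16.643.

16.6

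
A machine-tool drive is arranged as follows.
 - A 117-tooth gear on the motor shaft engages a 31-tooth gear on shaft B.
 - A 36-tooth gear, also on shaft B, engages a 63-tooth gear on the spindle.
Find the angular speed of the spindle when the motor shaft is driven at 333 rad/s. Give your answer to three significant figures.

718 rad/s

gear mesh 31/117 = 0.26496 → 333/0.26496 = 1256.8 rad/s
gear mesh 63/36 = 1.75 → 1256.8/1.75 = 718.18 rad/s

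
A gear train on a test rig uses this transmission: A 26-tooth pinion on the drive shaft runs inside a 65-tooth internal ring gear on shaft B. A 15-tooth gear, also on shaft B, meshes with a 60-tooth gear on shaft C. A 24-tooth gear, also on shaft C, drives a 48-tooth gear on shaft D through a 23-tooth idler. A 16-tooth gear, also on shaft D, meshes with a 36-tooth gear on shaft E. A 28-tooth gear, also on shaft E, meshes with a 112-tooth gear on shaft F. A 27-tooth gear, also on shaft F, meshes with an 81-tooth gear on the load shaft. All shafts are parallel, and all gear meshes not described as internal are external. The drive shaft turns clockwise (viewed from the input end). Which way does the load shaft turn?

the drive shaft → shaft B: internal mesh, same direction → CW.
shaft B → shaft C: external mesh, 1 reversal → CCW.
shaft C → shaft D: driver → idler → driven is 2 external meshes, 2 reversals → CCW.
shaft D → shaft E: external mesh, 1 reversal → CW.
shaft E → shaft F: external mesh, 1 reversal → CCW.
shaft F → the load shaft: external mesh, 1 reversal → CW.
6 reversals in total — an even number — so the load shaft turns the same way as the drive shaft.

clockwise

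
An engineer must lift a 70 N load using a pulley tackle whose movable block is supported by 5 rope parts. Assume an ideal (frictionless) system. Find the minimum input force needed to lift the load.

Block-and-tackle MA = number of supporting rope parts = 5.
Effort = load / MA = 70 / 5 = 14 N.

14 N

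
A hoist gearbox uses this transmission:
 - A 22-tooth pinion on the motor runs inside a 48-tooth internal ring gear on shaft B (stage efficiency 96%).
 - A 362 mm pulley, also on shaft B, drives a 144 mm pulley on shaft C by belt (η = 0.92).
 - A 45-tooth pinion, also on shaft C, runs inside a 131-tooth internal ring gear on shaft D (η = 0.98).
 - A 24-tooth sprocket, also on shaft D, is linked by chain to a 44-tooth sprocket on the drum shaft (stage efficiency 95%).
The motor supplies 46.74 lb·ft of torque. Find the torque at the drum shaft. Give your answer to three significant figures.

Internal gear: ratio = 48/22 = 2.1818; torque at shaft B = 46.74 × 2.1818 × 0.96 = 97.899 lb·ft.
Belt: ratio = 144/362 = 0.39779; torque at shaft C = 97.899 × 0.39779 × 0.92 = 35.828 lb·ft.
Internal gear: ratio = 131/45 = 2.9111; torque at shaft D = 35.828 × 2.9111 × 0.98 = 102.21 lb·ft.
Chain: ratio = 44/24 = 1.8333; torque at the drum shaft = 102.21 × 1.8333 × 0.95 = 178.02 lb·ft.

178 lb·ft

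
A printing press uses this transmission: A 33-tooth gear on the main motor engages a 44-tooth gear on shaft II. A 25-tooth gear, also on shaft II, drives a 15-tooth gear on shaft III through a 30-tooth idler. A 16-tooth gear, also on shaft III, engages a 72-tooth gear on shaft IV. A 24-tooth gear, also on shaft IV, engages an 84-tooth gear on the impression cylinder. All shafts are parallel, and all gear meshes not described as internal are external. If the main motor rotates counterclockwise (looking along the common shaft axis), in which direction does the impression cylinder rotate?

the main motor → shaft II: external mesh, 1 reversal → CW.
shaft II → shaft III: driver → idler → driven is 2 external meshes, 2 reversals → CW.
shaft III → shaft IV: external mesh, 1 reversal → CCW.
shaft IV → the impression cylinder: external mesh, 1 reversal → CW.
5 reversals in total — an odd number — so the impression cylinder turns opposite to the main motor.

clockwise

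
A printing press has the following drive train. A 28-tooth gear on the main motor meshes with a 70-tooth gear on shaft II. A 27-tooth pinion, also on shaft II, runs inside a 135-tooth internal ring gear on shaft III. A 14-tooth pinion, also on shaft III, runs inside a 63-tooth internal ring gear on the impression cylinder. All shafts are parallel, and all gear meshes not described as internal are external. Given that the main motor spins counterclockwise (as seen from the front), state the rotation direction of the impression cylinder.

the main motor → shaft II: external mesh, 1 reversal → CW.
shaft II → shaft III: internal mesh, same direction → CW.
shaft III → the impression cylinder: internal mesh, same direction → CW.
1 reversal in total — an odd number — so the impression cylinder turns opposite to the main motor.

clockwise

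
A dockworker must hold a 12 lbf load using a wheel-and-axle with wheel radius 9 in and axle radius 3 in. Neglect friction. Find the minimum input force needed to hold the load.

4 lbf

Wheel-and-axle MA = R/r = 9/3 = 3.
Effort = load / MA = 12 / 3 = 4 lbf.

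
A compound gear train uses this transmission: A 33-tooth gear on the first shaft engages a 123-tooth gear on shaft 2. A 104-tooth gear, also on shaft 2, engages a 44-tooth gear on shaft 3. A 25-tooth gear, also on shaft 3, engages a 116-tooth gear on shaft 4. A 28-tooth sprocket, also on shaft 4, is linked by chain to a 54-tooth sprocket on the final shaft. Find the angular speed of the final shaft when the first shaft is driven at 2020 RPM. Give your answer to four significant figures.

143.1 RPM

the first shaft → shaft 2 (gear mesh, 123/33): 2020 ÷ 3.7273 = 541.95 RPM
shaft 2 → shaft 3 (gear mesh, 44/104): 541.95 ÷ 0.42308 = 1281 RPM
shaft 3 → shaft 4 (gear mesh, 116/25): 1281 ÷ 4.64 = 276.07 RPM
shaft 4 → the final shaft (chain, 54/28): 276.07 ÷ 1.9286 = 143.15 RPM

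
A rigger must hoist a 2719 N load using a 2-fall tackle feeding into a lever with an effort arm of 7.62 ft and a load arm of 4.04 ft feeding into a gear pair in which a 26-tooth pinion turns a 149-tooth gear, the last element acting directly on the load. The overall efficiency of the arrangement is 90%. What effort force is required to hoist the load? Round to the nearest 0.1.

Block-and-tackle MA = number of supporting rope parts = 2.
Lever MA = effort arm / load arm = 7.62/4.04 = 1.8861.
Gear pair MA = 149/26 = 5.7308.
Combined ideal MA = 2 × 1.8861 × 5.7308 = 21.618.
Actual MA = 21.618 × 0.90 = 19.456.
Effort = load / actual MA = 2719 / 19.456 = 139.75 N.

139.7 N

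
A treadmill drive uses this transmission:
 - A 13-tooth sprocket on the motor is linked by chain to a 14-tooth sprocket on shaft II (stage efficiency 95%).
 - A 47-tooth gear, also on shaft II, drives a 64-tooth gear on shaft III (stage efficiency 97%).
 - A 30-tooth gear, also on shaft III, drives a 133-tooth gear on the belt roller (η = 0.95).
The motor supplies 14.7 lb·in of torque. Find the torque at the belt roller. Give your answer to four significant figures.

Chain: ratio = 14/13 = 1.0769; torque at shaft II = 14.7 × 1.0769 × 0.95 = 15.039 lb·in.
Gear mesh: ratio = 64/47 = 1.3617; torque at shaft III = 15.039 × 1.3617 × 0.97 = 19.865 lb·in.
Gear mesh: ratio = 133/30 = 4.4333; torque at the belt roller = 19.865 × 4.4333 × 0.95 = 83.663 lb·in.

83.66 lb·in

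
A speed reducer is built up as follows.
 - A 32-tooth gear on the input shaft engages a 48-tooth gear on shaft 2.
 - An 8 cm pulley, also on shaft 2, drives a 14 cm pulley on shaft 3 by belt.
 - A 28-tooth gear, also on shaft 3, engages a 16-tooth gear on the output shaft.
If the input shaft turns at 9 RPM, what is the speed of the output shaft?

Gear mesh: ratio = 48/32 = 1.5, so shaft 2 turns at 9 / 1.5 = 6 RPM.
Belt: ratio = 14/8 = 1.75, so shaft 3 turns at 6 / 1.75 = 3.4286 RPM.
Gear mesh: ratio = 16/28 = 0.57143, so the output shaft turns at 3.4286 / 0.57143 = 6 RPM.

6 RPM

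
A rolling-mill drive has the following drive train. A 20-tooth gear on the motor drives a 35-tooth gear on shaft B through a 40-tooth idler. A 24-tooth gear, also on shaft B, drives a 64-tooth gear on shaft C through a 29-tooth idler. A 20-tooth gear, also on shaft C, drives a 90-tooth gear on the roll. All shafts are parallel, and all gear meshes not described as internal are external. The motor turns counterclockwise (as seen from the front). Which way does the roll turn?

clockwise

the motor → shaft B: driver → idler → driven is 2 external meshes, 2 reversals → CCW.
shaft B → shaft C: driver → idler → driven is 2 external meshes, 2 reversals → CCW.
shaft C → the roll: external mesh, 1 reversal → CW.
5 reversals in total — an odd number — so the roll turns opposite to the motor.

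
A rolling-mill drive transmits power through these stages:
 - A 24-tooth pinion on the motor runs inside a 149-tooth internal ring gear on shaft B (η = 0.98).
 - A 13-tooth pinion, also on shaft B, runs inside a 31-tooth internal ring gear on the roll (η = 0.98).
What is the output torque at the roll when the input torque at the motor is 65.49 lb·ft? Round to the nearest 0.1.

931.2 lb·ft

Internal gear: ratio = 149/24 = 6.2083; torque at shaft B = 65.49 × 6.2083 × 0.98 = 398.45 lb·ft.
Internal gear: ratio = 31/13 = 2.3846; torque at the roll = 398.45 × 2.3846 × 0.98 = 931.15 lb·ft.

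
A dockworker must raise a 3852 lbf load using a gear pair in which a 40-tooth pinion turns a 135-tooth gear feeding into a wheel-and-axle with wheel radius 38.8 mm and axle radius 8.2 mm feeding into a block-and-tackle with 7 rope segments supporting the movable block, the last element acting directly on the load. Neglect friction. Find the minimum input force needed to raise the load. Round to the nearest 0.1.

Gear pair MA = 135/40 = 3.375.
Wheel-and-axle MA = R/r = 38.8/8.2 = 4.7317.
Block-and-tackle MA = number of supporting rope parts = 7.
Combined ideal MA = 3.375 × 4.7317 × 7 = 111.79.
Effort = load / MA = 3852 / 111.79 = 34.459 lbf.

34.5 lbf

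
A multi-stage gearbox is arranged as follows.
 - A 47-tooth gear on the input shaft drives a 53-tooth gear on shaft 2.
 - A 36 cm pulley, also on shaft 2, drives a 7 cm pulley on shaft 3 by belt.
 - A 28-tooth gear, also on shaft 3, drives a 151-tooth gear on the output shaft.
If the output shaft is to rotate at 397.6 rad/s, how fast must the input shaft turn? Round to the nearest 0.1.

Overall ratio R = 1.1277 × 0.19444 × 5.3929 = 1.1825.
Required input speed = output speed × R = 397.6 × 1.1825 = 470.15 rad/s.

470.2 rad/s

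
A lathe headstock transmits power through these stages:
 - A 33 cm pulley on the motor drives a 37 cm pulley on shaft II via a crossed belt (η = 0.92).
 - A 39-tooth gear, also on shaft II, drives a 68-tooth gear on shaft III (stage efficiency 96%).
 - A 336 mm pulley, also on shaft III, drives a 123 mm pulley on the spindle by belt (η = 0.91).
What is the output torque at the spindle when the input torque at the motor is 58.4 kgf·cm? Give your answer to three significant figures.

33.6 kgf·cm

Belt: ratio = 37/33 = 1.1212; torque at shaft II = 58.4 × 1.1212 × 0.92 = 60.24 kgf·cm.
Gear mesh: ratio = 68/39 = 1.7436; torque at shaft III = 60.24 × 1.7436 × 0.96 = 100.83 kgf·cm.
Belt: ratio = 123/336 = 0.36607; torque at the spindle = 100.83 × 0.36607 × 0.91 = 33.59 kgf·cm.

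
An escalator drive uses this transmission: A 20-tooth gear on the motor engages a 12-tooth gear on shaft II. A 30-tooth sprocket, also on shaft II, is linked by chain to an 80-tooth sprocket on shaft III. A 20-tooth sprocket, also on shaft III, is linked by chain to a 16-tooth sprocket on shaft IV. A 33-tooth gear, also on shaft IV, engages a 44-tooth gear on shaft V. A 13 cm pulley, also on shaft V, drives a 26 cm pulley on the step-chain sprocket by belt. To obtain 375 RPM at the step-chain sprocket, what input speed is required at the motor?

1280 RPM

Overall ratio R = 0.6 × 2.6667 × 0.8 × 1.3333 × 2 = 3.4133.
Required input speed = output speed × R = 375 × 3.4133 = 1280 RPM.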